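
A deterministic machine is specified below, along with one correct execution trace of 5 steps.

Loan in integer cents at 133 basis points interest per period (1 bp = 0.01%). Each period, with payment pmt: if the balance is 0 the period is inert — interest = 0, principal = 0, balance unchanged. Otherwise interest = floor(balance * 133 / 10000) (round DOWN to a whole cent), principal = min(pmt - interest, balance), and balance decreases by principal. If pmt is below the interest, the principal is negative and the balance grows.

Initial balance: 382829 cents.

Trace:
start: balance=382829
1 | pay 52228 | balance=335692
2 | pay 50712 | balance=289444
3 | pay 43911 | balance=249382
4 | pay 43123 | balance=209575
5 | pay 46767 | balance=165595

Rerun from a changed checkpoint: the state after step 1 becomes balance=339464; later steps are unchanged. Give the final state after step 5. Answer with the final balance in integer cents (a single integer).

169572

state after step 1 := balance=339464
2 | pay 50712 | balance=293266
3 | pay 43911 | balance=253255
4 | pay 43123 | balance=213500
5 | pay 46767 | balance=169572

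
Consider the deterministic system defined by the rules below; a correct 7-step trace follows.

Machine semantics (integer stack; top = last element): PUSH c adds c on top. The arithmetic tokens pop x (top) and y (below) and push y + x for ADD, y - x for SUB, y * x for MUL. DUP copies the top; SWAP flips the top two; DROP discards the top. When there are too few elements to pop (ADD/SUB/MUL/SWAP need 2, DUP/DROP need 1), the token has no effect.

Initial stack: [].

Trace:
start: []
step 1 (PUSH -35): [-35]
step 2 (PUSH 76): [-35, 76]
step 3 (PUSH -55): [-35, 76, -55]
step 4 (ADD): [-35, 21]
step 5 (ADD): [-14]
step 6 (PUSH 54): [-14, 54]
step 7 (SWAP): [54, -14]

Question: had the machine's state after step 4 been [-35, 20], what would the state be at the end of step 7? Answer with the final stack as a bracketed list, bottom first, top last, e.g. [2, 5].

[54, -15]

state after step 4 := [-35, 20]
step 5 (ADD): [-15]
step 6 (PUSH 54): [-15, 54]
step 7 (SWAP): [54, -15]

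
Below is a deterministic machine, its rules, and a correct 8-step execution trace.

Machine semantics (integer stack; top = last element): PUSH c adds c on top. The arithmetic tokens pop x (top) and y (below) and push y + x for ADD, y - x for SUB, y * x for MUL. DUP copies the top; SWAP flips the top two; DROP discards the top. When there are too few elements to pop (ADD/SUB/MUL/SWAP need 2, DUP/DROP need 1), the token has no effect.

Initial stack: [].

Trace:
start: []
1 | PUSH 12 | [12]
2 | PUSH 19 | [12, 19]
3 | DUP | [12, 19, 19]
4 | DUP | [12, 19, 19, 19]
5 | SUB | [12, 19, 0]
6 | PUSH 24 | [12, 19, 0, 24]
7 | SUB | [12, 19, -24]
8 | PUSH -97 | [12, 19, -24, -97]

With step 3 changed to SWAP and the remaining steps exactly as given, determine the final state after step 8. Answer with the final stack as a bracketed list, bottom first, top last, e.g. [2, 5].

[19, -24, -97]

(re-executing from step 3 with the substitution; state before step 3: [12, 19])
3 | SWAP | [19, 12]
4 | DUP | [19, 12, 12]
5 | SUB | [19, 0]
6 | PUSH 24 | [19, 0, 24]
7 | SUB | [19, -24]
8 | PUSH -97 | [19, -24, -97]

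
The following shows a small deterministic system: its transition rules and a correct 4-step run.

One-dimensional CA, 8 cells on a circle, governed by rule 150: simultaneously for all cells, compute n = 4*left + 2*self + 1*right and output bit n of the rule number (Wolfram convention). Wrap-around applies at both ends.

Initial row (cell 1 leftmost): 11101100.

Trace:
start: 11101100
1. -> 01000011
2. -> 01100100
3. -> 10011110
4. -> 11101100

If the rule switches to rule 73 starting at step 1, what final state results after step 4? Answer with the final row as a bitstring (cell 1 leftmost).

00101101

(re-executing steps 1..4 under rule 73; state before step 1: 11101100)
1. -> 10101100
2. -> 00001100
3. -> 11101101
4. -> 00101101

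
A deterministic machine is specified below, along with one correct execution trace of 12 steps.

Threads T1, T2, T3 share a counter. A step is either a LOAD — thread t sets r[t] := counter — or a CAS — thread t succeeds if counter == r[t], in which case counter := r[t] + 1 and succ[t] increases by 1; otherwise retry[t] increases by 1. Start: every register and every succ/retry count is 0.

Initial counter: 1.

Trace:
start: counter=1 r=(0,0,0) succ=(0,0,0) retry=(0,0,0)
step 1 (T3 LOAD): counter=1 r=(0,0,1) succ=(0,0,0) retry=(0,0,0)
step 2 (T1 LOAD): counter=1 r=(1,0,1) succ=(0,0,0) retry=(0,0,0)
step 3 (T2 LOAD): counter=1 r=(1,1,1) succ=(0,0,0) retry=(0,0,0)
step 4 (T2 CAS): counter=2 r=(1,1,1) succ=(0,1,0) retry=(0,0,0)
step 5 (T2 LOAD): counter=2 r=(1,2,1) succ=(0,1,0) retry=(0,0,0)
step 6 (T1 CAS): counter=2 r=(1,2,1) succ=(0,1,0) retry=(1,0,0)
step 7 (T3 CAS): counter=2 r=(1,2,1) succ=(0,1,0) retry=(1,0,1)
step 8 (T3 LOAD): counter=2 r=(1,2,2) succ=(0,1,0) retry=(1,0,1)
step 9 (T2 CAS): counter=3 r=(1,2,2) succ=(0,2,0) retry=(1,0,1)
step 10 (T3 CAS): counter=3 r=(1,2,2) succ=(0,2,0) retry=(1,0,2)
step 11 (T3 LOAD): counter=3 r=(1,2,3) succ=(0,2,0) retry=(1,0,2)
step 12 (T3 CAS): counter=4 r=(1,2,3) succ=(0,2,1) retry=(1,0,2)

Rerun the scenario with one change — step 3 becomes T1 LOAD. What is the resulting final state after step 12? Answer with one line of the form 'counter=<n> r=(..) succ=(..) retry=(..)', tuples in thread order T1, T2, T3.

(re-executing from step 3 with the substitution; state before step 3: counter=1 r=(1,0,1) succ=(0,0,0) retry=(0,0,0))
step 3 (T1 LOAD): counter=1 r=(1,0,1) succ=(0,0,0) retry=(0,0,0)
step 4 (T2 CAS): counter=1 r=(1,0,1) succ=(0,0,0) retry=(0,1,0)
step 5 (T2 LOAD): counter=1 r=(1,1,1) succ=(0,0,0) retry=(0,1,0)
step 6 (T1 CAS): counter=2 r=(1,1,1) succ=(1,0,0) retry=(0,1,0)
step 7 (T3 CAS): counter=2 r=(1,1,1) succ=(1,0,0) retry=(0,1,1)
step 8 (T3 LOAD): counter=2 r=(1,1,2) succ=(1,0,0) retry=(0,1,1)
step 9 (T2 CAS): counter=2 r=(1,1,2) succ=(1,0,0) retry=(0,2,1)
step 10 (T3 CAS): counter=3 r=(1,1,2) succ=(1,0,1) retry=(0,2,1)
step 11 (T3 LOAD): counter=3 r=(1,1,3) succ=(1,0,1) retry=(0,2,1)
step 12 (T3 CAS): counter=4 r=(1,1,3) succ=(1,0,2) retry=(0,2,1)

counter=4 r=(1,1,3) succ=(1,0,2) retry=(0,2,1)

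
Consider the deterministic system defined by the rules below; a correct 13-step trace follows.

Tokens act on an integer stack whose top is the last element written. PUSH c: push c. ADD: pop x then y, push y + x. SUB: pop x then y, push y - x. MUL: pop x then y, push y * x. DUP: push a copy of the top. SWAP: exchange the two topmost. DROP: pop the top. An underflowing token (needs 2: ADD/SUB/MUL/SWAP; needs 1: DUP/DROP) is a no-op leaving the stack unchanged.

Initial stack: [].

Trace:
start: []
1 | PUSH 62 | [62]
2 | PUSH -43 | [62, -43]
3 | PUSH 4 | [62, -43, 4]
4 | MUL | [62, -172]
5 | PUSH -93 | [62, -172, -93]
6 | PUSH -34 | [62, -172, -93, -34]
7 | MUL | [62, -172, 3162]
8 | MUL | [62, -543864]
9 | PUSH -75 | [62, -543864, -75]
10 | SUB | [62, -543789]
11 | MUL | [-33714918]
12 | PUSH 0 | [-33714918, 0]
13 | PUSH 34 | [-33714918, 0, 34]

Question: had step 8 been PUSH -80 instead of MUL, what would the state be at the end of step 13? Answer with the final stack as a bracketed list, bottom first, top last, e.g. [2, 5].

(re-executing from step 8 with the substitution; state before step 8: [62, -172, 3162])
8 | PUSH -80 | [62, -172, 3162, -80]
9 | PUSH -75 | [62, -172, 3162, -80, -75]
10 | SUB | [62, -172, 3162, -5]
11 | MUL | [62, -172, -15810]
12 | PUSH 0 | [62, -172, -15810, 0]
13 | PUSH 34 | [62, -172, -15810, 0, 34]

[62, -172, -15810, 0, 34]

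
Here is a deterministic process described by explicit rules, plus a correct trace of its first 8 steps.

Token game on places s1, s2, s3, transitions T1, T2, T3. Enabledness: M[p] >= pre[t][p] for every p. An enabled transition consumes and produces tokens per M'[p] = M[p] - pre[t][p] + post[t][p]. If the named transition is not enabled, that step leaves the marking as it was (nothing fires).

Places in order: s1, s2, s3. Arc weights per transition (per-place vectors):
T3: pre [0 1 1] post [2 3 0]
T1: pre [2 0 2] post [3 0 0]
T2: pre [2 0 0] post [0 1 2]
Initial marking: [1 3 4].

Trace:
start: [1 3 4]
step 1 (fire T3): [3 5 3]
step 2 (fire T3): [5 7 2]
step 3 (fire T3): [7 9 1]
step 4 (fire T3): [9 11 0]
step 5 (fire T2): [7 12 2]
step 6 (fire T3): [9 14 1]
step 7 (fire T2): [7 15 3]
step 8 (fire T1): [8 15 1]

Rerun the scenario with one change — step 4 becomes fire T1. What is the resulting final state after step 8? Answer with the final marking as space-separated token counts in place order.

(re-executing from step 4 with the substitution; state before step 4: [7 9 1])
step 4 (fire T1): [7 9 1]
step 5 (fire T2): [5 10 3]
step 6 (fire T3): [7 12 2]
step 7 (fire T2): [5 13 4]
step 8 (fire T1): [6 13 2]

6 13 2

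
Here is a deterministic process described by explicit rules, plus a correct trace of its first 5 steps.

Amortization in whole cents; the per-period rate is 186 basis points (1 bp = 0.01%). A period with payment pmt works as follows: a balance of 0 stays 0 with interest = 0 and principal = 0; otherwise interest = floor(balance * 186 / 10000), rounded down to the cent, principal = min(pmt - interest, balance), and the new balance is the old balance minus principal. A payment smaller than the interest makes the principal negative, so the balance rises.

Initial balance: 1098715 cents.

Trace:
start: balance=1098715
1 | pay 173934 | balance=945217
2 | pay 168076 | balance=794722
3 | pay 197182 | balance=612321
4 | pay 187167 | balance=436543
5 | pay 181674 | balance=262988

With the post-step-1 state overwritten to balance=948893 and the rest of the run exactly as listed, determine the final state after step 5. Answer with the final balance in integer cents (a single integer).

266945

state after step 1 := balance=948893
2 | pay 168076 | balance=798466
3 | pay 197182 | balance=616135
4 | pay 187167 | balance=440428
5 | pay 181674 | balance=266945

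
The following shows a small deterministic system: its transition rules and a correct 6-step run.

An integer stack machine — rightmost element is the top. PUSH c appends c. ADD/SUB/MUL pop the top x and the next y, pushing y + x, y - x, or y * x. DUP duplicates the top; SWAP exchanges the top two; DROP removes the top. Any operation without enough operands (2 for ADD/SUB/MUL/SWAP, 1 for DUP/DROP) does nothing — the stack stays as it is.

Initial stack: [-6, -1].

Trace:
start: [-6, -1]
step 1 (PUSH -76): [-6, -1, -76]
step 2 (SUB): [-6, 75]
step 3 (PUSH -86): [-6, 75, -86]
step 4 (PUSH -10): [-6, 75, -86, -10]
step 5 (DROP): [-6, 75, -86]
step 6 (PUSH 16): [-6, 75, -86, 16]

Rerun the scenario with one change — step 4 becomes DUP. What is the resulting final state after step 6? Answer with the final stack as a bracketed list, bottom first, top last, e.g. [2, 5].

[-6, 75, -86, 16]

(re-executing from step 4 with the substitution; state before step 4: [-6, 75, -86])
step 4 (DUP): [-6, 75, -86, -86]
step 5 (DROP): [-6, 75, -86]
step 6 (PUSH 16): [-6, 75, -86, 16]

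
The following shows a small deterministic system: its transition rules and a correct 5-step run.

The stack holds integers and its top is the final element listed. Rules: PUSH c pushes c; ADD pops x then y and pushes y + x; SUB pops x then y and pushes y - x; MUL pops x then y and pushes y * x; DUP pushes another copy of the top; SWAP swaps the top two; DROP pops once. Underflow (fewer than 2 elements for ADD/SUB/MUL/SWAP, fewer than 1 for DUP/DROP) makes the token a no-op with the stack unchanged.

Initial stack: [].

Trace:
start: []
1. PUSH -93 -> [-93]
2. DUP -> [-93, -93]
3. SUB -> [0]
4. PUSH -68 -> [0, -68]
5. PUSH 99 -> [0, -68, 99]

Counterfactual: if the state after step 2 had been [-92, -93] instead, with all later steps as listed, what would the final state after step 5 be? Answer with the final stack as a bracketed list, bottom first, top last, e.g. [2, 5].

[1, -68, 99]

state after step 2 := [-92, -93]
3. SUB -> [1]
4. PUSH -68 -> [1, -68]
5. PUSH 99 -> [1, -68, 99]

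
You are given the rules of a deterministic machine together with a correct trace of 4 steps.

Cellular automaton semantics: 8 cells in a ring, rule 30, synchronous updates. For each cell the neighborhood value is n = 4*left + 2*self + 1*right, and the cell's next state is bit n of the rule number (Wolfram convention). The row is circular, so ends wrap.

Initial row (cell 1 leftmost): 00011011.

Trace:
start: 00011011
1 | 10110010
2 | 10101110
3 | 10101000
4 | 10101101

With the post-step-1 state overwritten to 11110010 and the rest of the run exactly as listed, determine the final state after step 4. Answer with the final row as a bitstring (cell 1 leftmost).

10010101

state after step 1 := 11110010
2 | 10001110
3 | 11011000
4 | 10010101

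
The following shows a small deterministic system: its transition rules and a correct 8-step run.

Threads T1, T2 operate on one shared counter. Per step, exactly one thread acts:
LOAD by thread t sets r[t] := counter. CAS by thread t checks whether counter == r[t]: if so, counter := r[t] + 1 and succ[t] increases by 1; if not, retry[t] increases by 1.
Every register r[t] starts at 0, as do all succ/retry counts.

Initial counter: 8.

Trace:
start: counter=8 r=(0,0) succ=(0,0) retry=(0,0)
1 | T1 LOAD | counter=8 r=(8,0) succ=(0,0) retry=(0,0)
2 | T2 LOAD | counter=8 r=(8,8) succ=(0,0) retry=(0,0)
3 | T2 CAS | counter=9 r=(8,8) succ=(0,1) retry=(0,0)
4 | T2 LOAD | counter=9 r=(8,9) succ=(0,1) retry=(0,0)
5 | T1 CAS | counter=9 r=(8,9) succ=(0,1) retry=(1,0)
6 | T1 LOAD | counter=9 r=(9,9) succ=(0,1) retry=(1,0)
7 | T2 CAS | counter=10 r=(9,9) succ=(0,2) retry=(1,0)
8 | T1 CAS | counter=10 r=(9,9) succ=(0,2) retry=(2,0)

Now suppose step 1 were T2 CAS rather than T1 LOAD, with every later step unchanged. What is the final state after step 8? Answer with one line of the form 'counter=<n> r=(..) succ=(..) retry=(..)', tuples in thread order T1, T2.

(re-executing from step 1 with the substitution; state before step 1: counter=8 r=(0,0) succ=(0,0) retry=(0,0))
1 | T2 CAS | counter=8 r=(0,0) succ=(0,0) retry=(0,1)
2 | T2 LOAD | counter=8 r=(0,8) succ=(0,0) retry=(0,1)
3 | T2 CAS | counter=9 r=(0,8) succ=(0,1) retry=(0,1)
4 | T2 LOAD | counter=9 r=(0,9) succ=(0,1) retry=(0,1)
5 | T1 CAS | counter=9 r=(0,9) succ=(0,1) retry=(1,1)
6 | T1 LOAD | counter=9 r=(9,9) succ=(0,1) retry=(1,1)
7 | T2 CAS | counter=10 r=(9,9) succ=(0,2) retry=(1,1)
8 | T1 CAS | counter=10 r=(9,9) succ=(0,2) retry=(2,1)

counter=10 r=(9,9) succ=(0,2) retry=(2,1)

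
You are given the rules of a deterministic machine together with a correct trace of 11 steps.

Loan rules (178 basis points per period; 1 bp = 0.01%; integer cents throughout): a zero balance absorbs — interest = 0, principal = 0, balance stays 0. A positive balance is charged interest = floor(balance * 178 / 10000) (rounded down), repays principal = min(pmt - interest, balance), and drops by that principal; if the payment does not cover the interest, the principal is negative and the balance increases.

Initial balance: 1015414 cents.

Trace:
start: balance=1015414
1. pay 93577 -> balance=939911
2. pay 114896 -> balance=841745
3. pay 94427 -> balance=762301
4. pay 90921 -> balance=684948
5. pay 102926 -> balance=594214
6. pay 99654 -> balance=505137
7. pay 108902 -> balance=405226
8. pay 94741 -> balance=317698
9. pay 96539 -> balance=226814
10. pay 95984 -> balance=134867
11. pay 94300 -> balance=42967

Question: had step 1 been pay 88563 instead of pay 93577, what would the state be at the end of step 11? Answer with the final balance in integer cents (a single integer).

48946

(re-executing from step 1 with the substitution; state before step 1: balance=1015414)
1. pay 88563 -> balance=944925
2. pay 114896 -> balance=846848
3. pay 94427 -> balance=767494
4. pay 90921 -> balance=690234
5. pay 102926 -> balance=599594
6. pay 99654 -> balance=510612
7. pay 108902 -> balance=410798
8. pay 94741 -> balance=323369
9. pay 96539 -> balance=232585
10. pay 95984 -> balance=140741
11. pay 94300 -> balance=48946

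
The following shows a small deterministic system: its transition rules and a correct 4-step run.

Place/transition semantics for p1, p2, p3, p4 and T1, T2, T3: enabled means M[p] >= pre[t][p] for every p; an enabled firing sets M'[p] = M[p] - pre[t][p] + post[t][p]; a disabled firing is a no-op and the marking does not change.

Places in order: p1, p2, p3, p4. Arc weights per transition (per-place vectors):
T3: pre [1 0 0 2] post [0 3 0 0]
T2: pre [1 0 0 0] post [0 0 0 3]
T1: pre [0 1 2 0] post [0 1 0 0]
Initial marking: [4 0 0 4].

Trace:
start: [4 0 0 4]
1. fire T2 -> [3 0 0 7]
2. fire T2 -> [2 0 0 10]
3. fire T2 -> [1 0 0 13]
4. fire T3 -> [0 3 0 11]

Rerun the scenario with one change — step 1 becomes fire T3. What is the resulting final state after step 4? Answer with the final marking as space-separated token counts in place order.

0 6 0 6

(re-executing from step 1 with the substitution; state before step 1: [4 0 0 4])
1. fire T3 -> [3 3 0 2]
2. fire T2 -> [2 3 0 5]
3. fire T2 -> [1 3 0 8]
4. fire T3 -> [0 6 0 6]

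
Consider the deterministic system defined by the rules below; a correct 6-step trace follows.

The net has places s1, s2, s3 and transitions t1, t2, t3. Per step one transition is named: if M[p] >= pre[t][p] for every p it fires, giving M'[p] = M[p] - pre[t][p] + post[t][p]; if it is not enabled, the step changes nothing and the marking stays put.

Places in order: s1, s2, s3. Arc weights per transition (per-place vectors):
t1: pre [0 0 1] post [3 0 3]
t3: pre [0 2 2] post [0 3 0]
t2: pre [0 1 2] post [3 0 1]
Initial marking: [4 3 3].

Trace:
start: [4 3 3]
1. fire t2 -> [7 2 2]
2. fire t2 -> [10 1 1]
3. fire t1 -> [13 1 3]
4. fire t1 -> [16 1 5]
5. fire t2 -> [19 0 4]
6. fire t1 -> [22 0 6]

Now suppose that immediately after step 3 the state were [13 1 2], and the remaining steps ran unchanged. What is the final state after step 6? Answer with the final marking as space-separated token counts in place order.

22 0 5

state after step 3 := [13 1 2]
4. fire t1 -> [16 1 4]
5. fire t2 -> [19 0 3]
6. fire t1 -> [22 0 5]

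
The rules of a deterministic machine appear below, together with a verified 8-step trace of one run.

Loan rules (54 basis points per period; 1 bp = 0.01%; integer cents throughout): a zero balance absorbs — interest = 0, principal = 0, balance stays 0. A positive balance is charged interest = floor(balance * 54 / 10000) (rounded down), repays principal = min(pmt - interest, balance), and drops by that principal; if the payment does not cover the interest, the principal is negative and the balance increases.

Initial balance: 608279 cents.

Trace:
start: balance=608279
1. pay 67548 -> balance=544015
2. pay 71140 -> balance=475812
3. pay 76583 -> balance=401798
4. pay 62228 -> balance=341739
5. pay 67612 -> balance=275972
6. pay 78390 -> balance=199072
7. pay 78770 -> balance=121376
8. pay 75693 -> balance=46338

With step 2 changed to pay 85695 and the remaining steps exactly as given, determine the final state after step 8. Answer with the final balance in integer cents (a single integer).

(re-executing from step 2 with the substitution; state before step 2: balance=544015)
2. pay 85695 -> balance=461257
3. pay 76583 -> balance=387164
4. pay 62228 -> balance=327026
5. pay 67612 -> balance=261179
6. pay 78390 -> balance=184199
7. pay 78770 -> balance=106423
8. pay 75693 -> balance=31304

31304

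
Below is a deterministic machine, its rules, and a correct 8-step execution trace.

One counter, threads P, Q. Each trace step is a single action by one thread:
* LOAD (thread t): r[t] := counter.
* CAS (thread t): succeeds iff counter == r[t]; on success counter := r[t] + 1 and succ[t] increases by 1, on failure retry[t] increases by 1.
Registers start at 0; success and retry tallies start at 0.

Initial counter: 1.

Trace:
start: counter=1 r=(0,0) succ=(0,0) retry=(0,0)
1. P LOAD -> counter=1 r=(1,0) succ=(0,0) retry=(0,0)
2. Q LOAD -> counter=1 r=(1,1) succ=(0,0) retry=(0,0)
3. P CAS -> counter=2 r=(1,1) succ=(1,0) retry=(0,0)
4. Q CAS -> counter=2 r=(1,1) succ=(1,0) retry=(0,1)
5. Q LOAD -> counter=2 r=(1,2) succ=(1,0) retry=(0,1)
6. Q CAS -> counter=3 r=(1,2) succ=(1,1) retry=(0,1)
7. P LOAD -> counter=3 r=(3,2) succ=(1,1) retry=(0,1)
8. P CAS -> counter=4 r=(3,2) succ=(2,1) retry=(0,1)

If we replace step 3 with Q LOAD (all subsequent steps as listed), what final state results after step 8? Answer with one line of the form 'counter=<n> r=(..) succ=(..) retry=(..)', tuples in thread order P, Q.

counter=4 r=(3,2) succ=(1,2) retry=(0,0)

(re-executing from step 3 with the substitution; state before step 3: counter=1 r=(1,1) succ=(0,0) retry=(0,0))
3. Q LOAD -> counter=1 r=(1,1) succ=(0,0) retry=(0,0)
4. Q CAS -> counter=2 r=(1,1) succ=(0,1) retry=(0,0)
5. Q LOAD -> counter=2 r=(1,2) succ=(0,1) retry=(0,0)
6. Q CAS -> counter=3 r=(1,2) succ=(0,2) retry=(0,0)
7. P LOAD -> counter=3 r=(3,2) succ=(0,2) retry=(0,0)
8. P CAS -> counter=4 r=(3,2) succ=(1,2) retry=(0,0)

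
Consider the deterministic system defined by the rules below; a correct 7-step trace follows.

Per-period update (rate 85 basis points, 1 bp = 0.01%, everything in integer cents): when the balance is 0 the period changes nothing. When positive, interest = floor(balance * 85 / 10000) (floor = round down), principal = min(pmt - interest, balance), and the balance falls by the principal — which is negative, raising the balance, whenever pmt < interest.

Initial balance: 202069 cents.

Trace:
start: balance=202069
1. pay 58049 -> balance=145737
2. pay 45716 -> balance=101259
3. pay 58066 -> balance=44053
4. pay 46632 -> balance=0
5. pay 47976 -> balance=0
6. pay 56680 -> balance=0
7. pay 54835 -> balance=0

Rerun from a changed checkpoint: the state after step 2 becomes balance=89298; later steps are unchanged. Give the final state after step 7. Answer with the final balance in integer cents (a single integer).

0

state after step 2 := balance=89298
3. pay 58066 -> balance=31991
4. pay 46632 -> balance=0
5. pay 47976 -> balance=0
6. pay 56680 -> balance=0
7. pay 54835 -> balance=0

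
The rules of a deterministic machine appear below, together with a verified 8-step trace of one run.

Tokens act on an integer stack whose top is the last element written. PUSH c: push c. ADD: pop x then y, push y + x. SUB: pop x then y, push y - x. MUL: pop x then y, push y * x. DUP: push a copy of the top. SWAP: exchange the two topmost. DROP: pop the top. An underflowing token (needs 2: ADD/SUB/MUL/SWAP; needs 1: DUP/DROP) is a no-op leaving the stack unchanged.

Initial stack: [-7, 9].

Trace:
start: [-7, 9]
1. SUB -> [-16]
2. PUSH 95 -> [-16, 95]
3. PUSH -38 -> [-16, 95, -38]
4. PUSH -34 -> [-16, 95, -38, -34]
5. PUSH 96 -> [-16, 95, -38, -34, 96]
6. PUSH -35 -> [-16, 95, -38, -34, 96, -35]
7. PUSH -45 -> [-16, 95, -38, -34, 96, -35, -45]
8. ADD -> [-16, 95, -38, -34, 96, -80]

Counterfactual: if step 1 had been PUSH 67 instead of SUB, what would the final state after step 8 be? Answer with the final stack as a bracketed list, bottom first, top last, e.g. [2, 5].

(re-executing from step 1 with the substitution; state before step 1: [-7, 9])
1. PUSH 67 -> [-7, 9, 67]
2. PUSH 95 -> [-7, 9, 67, 95]
3. PUSH -38 -> [-7, 9, 67, 95, -38]
4. PUSH -34 -> [-7, 9, 67, 95, -38, -34]
5. PUSH 96 -> [-7, 9, 67, 95, -38, -34, 96]
6. PUSH -35 -> [-7, 9, 67, 95, -38, -34, 96, -35]
7. PUSH -45 -> [-7, 9, 67, 95, -38, -34, 96, -35, -45]
8. ADD -> [-7, 9, 67, 95, -38, -34, 96, -80]

[-7, 9, 67, 95, -38, -34, 96, -80]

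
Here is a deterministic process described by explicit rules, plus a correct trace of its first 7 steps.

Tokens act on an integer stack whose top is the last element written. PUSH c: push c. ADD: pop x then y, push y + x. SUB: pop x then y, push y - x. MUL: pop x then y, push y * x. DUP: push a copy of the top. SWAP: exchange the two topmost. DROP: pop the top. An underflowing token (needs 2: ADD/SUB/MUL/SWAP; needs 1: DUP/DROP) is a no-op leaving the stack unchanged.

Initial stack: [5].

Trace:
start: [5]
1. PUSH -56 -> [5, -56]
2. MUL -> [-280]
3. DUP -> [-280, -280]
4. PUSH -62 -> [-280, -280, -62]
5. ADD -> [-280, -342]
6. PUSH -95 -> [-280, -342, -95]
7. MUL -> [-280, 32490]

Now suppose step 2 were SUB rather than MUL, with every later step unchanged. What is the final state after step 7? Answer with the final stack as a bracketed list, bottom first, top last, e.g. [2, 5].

(re-executing from step 2 with the substitution; state before step 2: [5, -56])
2. SUB -> [61]
3. DUP -> [61, 61]
4. PUSH -62 -> [61, 61, -62]
5. ADD -> [61, -1]
6. PUSH -95 -> [61, -1, -95]
7. MUL -> [61, 95]

[61, 95]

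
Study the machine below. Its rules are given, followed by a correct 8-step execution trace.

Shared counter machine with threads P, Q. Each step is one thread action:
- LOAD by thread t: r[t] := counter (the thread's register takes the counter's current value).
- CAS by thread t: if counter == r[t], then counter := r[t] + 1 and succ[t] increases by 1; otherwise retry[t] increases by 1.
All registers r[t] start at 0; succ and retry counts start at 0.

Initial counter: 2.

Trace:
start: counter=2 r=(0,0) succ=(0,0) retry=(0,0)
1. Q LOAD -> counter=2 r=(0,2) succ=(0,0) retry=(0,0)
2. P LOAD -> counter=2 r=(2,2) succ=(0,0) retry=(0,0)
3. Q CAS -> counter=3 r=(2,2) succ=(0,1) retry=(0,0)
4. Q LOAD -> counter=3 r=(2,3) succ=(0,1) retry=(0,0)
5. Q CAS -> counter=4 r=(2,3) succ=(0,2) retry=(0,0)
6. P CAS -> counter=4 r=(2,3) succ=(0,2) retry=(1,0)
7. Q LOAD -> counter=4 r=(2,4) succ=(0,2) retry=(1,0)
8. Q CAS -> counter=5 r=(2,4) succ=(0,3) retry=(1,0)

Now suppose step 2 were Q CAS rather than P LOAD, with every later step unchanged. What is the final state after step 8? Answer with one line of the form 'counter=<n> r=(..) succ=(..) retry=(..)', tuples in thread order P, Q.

(re-executing from step 2 with the substitution; state before step 2: counter=2 r=(0,2) succ=(0,0) retry=(0,0))
2. Q CAS -> counter=3 r=(0,2) succ=(0,1) retry=(0,0)
3. Q CAS -> counter=3 r=(0,2) succ=(0,1) retry=(0,1)
4. Q LOAD -> counter=3 r=(0,3) succ=(0,1) retry=(0,1)
5. Q CAS -> counter=4 r=(0,3) succ=(0,2) retry=(0,1)
6. P CAS -> counter=4 r=(0,3) succ=(0,2) retry=(1,1)
7. Q LOAD -> counter=4 r=(0,4) succ=(0,2) retry=(1,1)
8. Q CAS -> counter=5 r=(0,4) succ=(0,3) retry=(1,1)

counter=5 r=(0,4) succ=(0,3) retry=(1,1)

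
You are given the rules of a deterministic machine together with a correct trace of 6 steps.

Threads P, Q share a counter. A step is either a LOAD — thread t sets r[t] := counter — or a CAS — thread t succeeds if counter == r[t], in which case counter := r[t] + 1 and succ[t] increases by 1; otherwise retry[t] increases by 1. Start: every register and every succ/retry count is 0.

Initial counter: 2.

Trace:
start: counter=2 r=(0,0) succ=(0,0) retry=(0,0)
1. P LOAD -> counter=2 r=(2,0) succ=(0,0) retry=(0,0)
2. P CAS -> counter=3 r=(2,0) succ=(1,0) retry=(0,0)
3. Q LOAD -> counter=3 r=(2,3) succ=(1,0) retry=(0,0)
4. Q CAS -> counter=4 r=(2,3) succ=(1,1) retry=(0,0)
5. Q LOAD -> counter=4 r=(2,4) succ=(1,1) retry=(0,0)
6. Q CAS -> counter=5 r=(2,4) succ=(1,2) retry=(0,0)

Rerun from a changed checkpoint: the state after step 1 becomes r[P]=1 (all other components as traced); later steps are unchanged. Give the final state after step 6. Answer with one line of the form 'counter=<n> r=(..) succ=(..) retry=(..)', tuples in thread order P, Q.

counter=4 r=(1,3) succ=(0,2) retry=(1,0)

state after step 1 := counter=2 r=(1,0) succ=(0,0) retry=(0,0)
2. P CAS -> counter=2 r=(1,0) succ=(0,0) retry=(1,0)
3. Q LOAD -> counter=2 r=(1,2) succ=(0,0) retry=(1,0)
4. Q CAS -> counter=3 r=(1,2) succ=(0,1) retry=(1,0)
5. Q LOAD -> counter=3 r=(1,3) succ=(0,1) retry=(1,0)
6. Q CAS -> counter=4 r=(1,3) succ=(0,2) retry=(1,0)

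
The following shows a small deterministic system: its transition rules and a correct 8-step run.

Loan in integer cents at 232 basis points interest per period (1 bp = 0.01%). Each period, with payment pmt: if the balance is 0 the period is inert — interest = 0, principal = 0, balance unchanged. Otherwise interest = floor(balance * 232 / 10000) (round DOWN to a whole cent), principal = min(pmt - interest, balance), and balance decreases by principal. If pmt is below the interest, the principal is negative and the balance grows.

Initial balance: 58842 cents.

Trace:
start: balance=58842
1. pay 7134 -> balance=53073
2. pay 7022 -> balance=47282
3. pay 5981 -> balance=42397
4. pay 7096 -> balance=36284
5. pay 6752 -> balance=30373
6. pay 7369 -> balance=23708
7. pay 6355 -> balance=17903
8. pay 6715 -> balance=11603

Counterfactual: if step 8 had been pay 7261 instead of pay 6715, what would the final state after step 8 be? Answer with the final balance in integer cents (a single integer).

11057

(re-executing from step 8 with the substitution; state before step 8: balance=17903)
8. pay 7261 -> balance=11057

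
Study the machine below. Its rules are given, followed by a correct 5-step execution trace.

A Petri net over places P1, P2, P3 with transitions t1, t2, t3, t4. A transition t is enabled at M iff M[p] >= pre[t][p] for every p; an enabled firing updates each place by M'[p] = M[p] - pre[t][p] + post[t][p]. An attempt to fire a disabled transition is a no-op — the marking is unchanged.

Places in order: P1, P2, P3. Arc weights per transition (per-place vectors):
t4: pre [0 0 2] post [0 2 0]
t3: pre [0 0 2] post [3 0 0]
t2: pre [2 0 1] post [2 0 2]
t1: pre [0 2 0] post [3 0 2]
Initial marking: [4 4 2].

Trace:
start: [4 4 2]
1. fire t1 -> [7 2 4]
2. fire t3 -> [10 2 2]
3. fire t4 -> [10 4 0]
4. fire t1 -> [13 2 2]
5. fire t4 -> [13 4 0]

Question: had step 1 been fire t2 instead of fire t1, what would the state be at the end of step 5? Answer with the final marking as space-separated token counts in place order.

10 4 1

(re-executing from step 1 with the substitution; state before step 1: [4 4 2])
1. fire t2 -> [4 4 3]
2. fire t3 -> [7 4 1]
3. fire t4 -> [7 4 1]
4. fire t1 -> [10 2 3]
5. fire t4 -> [10 4 1]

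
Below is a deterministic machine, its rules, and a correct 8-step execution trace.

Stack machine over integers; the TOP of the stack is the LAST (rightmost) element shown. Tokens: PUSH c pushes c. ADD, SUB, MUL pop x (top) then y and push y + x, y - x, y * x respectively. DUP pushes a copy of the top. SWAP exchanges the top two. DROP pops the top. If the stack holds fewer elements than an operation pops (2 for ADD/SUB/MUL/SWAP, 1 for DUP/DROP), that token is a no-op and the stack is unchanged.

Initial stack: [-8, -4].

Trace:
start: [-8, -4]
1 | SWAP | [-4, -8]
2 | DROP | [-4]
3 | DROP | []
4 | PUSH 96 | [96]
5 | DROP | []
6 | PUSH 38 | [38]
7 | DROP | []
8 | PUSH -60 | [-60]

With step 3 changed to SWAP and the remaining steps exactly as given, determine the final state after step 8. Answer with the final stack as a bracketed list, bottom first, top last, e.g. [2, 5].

(re-executing from step 3 with the substitution; state before step 3: [-4])
3 | SWAP | [-4]
4 | PUSH 96 | [-4, 96]
5 | DROP | [-4]
6 | PUSH 38 | [-4, 38]
7 | DROP | [-4]
8 | PUSH -60 | [-4, -60]

[-4, -60]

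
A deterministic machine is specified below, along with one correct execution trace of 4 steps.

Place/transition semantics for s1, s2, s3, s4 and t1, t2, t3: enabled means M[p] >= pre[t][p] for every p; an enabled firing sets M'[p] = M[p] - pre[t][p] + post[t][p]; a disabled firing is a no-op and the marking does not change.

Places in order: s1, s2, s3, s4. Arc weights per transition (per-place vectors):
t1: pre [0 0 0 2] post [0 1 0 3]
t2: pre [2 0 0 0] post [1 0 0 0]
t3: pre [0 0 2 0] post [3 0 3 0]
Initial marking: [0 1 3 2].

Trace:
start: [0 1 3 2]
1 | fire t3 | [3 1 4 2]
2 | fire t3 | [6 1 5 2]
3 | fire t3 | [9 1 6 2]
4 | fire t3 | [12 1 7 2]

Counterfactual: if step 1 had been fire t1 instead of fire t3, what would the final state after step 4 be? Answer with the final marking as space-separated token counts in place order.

(re-executing from step 1 with the substitution; state before step 1: [0 1 3 2])
1 | fire t1 | [0 2 3 3]
2 | fire t3 | [3 2 4 3]
3 | fire t3 | [6 2 5 3]
4 | fire t3 | [9 2 6 3]

9 2 6 3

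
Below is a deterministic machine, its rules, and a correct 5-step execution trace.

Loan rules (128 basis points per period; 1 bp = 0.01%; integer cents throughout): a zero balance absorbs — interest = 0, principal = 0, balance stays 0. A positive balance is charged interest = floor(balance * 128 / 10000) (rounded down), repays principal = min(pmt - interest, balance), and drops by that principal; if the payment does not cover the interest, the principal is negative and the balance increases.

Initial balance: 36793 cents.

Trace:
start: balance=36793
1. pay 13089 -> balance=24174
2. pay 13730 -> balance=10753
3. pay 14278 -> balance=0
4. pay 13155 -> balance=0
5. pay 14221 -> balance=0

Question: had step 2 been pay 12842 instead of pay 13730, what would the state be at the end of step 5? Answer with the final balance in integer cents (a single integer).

0

(re-executing from step 2 with the substitution; state before step 2: balance=24174)
2. pay 12842 -> balance=11641
3. pay 14278 -> balance=0
4. pay 13155 -> balance=0
5. pay 14221 -> balance=0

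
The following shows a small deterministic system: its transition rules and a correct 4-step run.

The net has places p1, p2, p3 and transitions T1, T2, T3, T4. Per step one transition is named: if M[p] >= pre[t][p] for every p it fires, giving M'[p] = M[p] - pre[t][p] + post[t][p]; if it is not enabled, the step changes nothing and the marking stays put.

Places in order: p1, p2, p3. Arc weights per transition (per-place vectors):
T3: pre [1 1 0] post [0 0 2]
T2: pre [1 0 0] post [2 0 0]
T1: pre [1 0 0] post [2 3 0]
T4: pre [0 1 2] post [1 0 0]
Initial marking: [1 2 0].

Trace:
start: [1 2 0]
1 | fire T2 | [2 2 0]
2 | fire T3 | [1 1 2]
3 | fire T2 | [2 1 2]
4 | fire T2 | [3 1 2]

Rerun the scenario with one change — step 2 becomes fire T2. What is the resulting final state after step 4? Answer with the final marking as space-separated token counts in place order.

(re-executing from step 2 with the substitution; state before step 2: [2 2 0])
2 | fire T2 | [3 2 0]
3 | fire T2 | [4 2 0]
4 | fire T2 | [5 2 0]

5 2 0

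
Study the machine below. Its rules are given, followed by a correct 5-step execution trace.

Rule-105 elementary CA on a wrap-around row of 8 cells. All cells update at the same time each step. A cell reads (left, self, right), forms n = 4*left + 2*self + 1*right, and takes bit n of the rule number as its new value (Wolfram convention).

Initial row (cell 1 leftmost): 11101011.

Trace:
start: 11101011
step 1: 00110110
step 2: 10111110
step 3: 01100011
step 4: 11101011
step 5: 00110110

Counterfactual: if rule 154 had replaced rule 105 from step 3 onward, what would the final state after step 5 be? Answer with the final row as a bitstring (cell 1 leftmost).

11110001

(re-executing steps 3..5 under rule 154; state before step 3: 10111110)
step 3: 00111100
step 4: 01111010
step 5: 11110001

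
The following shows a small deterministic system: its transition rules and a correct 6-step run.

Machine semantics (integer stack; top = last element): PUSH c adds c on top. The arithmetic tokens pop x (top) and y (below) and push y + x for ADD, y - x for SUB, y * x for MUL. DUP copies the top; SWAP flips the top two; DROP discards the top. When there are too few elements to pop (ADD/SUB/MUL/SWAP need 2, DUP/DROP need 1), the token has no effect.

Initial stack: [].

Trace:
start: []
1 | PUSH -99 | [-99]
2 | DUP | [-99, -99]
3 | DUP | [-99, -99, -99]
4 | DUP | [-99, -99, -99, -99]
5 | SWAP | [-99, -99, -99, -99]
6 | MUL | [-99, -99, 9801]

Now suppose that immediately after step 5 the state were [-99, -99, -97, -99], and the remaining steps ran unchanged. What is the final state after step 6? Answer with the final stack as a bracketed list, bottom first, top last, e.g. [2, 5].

state after step 5 := [-99, -99, -97, -99]
6 | MUL | [-99, -99, 9603]

[-99, -99, 9603]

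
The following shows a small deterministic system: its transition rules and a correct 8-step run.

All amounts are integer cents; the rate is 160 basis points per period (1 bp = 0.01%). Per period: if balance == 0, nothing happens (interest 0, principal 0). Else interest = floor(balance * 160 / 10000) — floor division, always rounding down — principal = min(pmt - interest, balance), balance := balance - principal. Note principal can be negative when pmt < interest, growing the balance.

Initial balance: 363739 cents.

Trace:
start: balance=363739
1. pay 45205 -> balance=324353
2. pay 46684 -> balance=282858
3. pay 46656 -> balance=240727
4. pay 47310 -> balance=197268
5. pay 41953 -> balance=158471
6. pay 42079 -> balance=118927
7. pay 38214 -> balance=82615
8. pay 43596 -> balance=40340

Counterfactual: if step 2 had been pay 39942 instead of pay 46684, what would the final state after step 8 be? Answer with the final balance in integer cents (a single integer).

(re-executing from step 2 with the substitution; state before step 2: balance=324353)
2. pay 39942 -> balance=289600
3. pay 46656 -> balance=247577
4. pay 47310 -> balance=204228
5. pay 41953 -> balance=165542
6. pay 42079 -> balance=126111
7. pay 38214 -> balance=89914
8. pay 43596 -> balance=47756

47756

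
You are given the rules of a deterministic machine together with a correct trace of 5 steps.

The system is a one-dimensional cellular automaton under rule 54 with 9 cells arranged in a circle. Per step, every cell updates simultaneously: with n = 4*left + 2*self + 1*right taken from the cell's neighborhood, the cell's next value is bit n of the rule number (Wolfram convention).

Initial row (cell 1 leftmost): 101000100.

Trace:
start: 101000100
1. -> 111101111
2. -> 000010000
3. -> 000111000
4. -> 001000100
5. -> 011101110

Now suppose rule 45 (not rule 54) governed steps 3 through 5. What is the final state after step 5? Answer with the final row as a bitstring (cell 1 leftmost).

110100001

(re-executing steps 3..5 under rule 45; state before step 3: 000010000)
3. -> 111010111
4. -> 000111100
5. -> 110100001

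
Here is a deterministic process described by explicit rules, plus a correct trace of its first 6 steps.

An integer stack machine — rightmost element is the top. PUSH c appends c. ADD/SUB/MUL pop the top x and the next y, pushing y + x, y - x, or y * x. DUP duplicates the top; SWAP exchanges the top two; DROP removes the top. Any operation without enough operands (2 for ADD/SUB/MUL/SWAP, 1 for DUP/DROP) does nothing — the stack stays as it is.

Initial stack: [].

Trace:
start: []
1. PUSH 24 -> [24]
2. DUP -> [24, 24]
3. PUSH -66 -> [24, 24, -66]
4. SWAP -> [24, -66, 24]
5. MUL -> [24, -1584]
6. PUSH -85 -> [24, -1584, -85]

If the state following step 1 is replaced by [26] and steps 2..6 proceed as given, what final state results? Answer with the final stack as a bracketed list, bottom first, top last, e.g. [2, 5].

state after step 1 := [26]
2. DUP -> [26, 26]
3. PUSH -66 -> [26, 26, -66]
4. SWAP -> [26, -66, 26]
5. MUL -> [26, -1716]
6. PUSH -85 -> [26, -1716, -85]

[26, -1716, -85]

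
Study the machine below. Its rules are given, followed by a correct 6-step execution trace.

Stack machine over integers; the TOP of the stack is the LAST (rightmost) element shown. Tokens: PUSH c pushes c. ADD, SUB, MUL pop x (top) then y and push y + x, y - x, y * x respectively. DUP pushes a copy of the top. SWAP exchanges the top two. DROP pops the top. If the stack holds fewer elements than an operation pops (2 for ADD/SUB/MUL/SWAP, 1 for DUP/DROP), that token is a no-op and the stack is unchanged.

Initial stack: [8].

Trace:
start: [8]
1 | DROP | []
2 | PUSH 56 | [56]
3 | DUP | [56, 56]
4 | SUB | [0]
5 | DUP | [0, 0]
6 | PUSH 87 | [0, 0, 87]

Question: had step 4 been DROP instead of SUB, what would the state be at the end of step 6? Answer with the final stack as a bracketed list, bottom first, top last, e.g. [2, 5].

(re-executing from step 4 with the substitution; state before step 4: [56, 56])
4 | DROP | [56]
5 | DUP | [56, 56]
6 | PUSH 87 | [56, 56, 87]

[56, 56, 87]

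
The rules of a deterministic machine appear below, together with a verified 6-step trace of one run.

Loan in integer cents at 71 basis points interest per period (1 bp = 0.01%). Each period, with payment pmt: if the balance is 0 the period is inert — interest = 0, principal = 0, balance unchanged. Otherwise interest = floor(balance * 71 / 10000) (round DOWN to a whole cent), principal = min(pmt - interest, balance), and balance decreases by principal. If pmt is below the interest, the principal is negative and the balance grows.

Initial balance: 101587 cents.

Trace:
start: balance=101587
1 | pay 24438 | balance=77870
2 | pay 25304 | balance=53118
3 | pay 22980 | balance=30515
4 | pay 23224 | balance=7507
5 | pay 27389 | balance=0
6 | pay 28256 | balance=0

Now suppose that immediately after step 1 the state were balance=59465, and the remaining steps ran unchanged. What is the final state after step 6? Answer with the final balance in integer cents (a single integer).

state after step 1 := balance=59465
2 | pay 25304 | balance=34583
3 | pay 22980 | balance=11848
4 | pay 23224 | balance=0
5 | pay 27389 | balance=0
6 | pay 28256 | balance=0

0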